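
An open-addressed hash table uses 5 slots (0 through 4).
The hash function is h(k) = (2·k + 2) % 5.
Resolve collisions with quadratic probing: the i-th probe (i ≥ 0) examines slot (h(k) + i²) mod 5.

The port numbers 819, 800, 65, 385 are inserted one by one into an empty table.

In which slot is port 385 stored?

819 hashes to 0; slot 0 is free → place at 0.
800 hashes to 2; slot 2 is free → place at 2.
65 hashes to 2; 2 taken → place at 3.
385 hashes to 2; 2,3 taken → place at 1.
Table: [819, 385, 800, 65, _]

1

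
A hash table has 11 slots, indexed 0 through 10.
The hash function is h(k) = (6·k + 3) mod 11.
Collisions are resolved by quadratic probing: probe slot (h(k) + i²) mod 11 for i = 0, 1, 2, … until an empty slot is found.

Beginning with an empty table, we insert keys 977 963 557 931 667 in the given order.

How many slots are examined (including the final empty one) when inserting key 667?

4

977: h=2 → slot 2
963: h=6 → slot 6
557: h=1 → slot 1
931: h=1, probe 1,2,5 → slot 5
667: h=1, probe 1,2,5,10 → slot 10
Table: [—, 557, 977, —, —, 931, 963, —, —, —, 667]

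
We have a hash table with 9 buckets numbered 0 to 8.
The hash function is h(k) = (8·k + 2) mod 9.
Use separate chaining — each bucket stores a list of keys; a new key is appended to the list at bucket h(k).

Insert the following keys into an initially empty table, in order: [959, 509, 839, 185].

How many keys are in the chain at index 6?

3

959 → bucket 6
509 → bucket 6 (collision)
839 → bucket 0
185 → bucket 6 (collision)
Final buckets:
0: 839
1: ∅
2: ∅
3: ∅
4: ∅
5: ∅
6: 959 -> 509 -> 185
7: ∅
8: ∅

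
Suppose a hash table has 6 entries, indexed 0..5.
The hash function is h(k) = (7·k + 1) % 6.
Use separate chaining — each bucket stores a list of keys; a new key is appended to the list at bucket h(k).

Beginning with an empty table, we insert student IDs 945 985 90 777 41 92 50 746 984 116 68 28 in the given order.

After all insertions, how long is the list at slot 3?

5

945 → bucket 4
985 → bucket 2
90 → bucket 1
777 → bucket 4 (collision)
41 → bucket 0
92 → bucket 3
50 → bucket 3 (collision)
746 → bucket 3 (collision)
984 → bucket 1 (collision)
116 → bucket 3 (collision)
68 → bucket 3 (collision)
28 → bucket 5
Final buckets:
0: 41
1: 90 -> 984
2: 985
3: 92 -> 50 -> 746 -> 116 -> 68
4: 945 -> 777
5: 28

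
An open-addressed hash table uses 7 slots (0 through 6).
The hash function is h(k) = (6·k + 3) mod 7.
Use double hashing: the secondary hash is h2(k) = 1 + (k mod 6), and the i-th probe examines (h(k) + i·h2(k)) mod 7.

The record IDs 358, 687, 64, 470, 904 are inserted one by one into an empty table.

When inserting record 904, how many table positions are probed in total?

358 hashes to 2; slot 2 is free → place at 2.
687 hashes to 2, h2=4; 2 taken → place at 6.
64 hashes to 2, h2=5; 2 taken → place at 0.
470 hashes to 2, h2=3; 2 taken → place at 5.
904 hashes to 2, h2=5; 2,0,5 taken → place at 3.
Table: [64, ., 358, 904, ., 470, 687]

4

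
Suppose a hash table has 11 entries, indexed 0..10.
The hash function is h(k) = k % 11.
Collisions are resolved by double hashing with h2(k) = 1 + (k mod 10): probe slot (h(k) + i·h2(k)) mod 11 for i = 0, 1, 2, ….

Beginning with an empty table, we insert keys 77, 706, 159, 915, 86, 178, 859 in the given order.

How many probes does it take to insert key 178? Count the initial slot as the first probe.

4

77 hashes to 0; slot 0 is free -> place at 0.
706 hashes to 2; slot 2 is free -> place at 2.
159 hashes to 5; slot 5 is free -> place at 5.
915 hashes to 2, h2=6; 2 taken -> place at 8.
86 hashes to 9; slot 9 is free -> place at 9.
178 hashes to 2, h2=9; 2,0,9 taken -> place at 7.
859 hashes to 1; slot 1 is free -> place at 1.
Table: [77, 859, 706, ∅, ∅, 159, ∅, 178, 915, 86, ∅]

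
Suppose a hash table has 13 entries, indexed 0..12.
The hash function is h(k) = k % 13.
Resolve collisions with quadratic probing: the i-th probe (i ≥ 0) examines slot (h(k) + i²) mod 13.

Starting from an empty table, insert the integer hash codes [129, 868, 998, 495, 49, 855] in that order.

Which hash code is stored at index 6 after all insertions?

129 hashes to 12; slot 12 is free -> place at 12.
868 hashes to 10; slot 10 is free -> place at 10.
998 hashes to 10; 10 taken -> place at 11.
495 hashes to 1; slot 1 is free -> place at 1.
49 hashes to 10; 10,11,1 taken -> place at 6.
855 hashes to 10; 10,11,1,6 taken -> place at 0.
Table: [855, 495, ., ., ., ., 49, ., ., ., 868, 998, 129]

49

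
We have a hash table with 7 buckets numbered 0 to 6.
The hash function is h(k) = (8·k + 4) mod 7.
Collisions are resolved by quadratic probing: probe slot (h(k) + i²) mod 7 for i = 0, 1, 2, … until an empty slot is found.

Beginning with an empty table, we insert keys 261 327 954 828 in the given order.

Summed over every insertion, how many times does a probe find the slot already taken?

3

261: h=6 => slot 6
327: h=2 => slot 2
954: h=6, probe 6,0 => slot 0
828: h=6, probe 6,0,3 => slot 3
Table: [954, _, 327, 828, _, _, 261]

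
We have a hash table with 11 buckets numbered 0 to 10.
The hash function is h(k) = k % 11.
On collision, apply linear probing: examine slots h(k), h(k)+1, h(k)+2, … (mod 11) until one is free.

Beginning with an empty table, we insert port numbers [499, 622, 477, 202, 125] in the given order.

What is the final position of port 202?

499 hashes to 4; slot 4 is free → place at 4.
622 hashes to 6; slot 6 is free → place at 6.
477 hashes to 4; 4 taken → place at 5.
202 hashes to 4; 4,5,6 taken → place at 7.
125 hashes to 4; 4,5,6,7 taken → place at 8.
Table: [., ., ., ., 499, 477, 622, 202, 125, ., .]

7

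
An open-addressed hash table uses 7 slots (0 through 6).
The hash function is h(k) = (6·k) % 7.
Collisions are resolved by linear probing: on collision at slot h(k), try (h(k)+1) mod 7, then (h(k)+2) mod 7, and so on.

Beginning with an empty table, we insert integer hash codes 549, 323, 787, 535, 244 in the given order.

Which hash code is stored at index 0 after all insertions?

549: h=4 => slot 4
323: h=6 => slot 6
787: h=4, probe 4,5 => slot 5
535: h=4, probe 4,5,6,0 => slot 0
244: h=1 => slot 1
Table: [535, 244, _, _, 549, 787, 323]

535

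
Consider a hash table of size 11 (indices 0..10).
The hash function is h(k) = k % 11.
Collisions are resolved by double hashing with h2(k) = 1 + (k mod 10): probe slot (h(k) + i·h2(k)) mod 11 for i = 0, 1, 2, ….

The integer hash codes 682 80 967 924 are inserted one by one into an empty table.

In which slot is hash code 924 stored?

5

682: h=0 → slot 0
80: h=3 → slot 3
967: h=10 → slot 10
924: h=0, h2=5, probe 0,5 → slot 5
Table: [682, -, -, 80, -, 924, -, -, -, -, 967]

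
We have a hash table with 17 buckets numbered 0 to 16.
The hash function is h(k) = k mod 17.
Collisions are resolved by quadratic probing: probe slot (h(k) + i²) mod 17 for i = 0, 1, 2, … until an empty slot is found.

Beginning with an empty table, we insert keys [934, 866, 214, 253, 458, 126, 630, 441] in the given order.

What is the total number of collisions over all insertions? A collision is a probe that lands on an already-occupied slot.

6

934: h=16 → slot 16
866: h=16, probe 16,0 → slot 0
214: h=10 → slot 10
253: h=15 → slot 15
458: h=16, probe 16,0,3 → slot 3
126: h=7 → slot 7
630: h=1 → slot 1
441: h=16, probe 16,0,3,8 → slot 8
Table: [866, 630, ., 458, ., ., ., 126, 441, ., 214, ., ., ., ., 253, 934]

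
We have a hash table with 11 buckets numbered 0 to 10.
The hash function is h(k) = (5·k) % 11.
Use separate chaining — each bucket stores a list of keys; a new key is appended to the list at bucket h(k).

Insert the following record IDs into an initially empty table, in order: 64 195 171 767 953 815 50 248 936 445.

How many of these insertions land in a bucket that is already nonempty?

4

64 → bucket 1
195 → bucket 7
171 → bucket 8
767 → bucket 7 (collision)
953 → bucket 2
815 → bucket 5
50 → bucket 8 (collision)
248 → bucket 8 (collision)
936 → bucket 5 (collision)
445 → bucket 3
Final buckets:
0: -
1: 64
2: 953
3: 445
4: -
5: 815 -> 936
6: -
7: 195 -> 767
8: 171 -> 50 -> 248
9: -
10: -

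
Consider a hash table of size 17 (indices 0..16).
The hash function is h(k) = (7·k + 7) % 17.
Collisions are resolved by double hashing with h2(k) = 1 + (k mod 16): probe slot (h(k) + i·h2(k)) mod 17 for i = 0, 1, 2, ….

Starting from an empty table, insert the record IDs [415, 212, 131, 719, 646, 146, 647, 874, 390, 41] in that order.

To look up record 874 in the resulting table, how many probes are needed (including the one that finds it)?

2

Insert 415: h=5, slot 5 empty → index 5.
Insert 212: h=12, slot 12 empty → index 12.
Insert 131: h=6, slot 6 empty → index 6.
Insert 719: h=8, slot 8 empty → index 8.
Insert 646: h=7, slot 7 empty → index 7.
Insert 146: h=9, slot 9 empty → index 9.
Insert 647: h=14, slot 14 empty → index 14.
Insert 874: h=5, h2=11, slot 5 occupied → index 16.
Insert 390: h=0, slot 0 empty → index 0.
Insert 41: h=5, h2=10, slot 5 occupied → index 15.
Table: [390, -, -, -, -, 415, 131, 646, 719, 146, -, -, 212, -, 647, 41, 874]
Lookup 874: h=5, h2=11, probe 5,16 → found at 16.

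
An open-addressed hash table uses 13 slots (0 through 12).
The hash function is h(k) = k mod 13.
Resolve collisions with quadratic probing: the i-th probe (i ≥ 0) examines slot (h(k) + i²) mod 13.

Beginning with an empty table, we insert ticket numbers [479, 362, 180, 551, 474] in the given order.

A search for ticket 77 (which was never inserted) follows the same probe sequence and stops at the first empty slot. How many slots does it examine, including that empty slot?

479 hashes to 11; slot 11 is free => place at 11.
362 hashes to 11; 11 taken => place at 12.
180 hashes to 11; 11,12 taken => place at 2.
551 hashes to 5; slot 5 is free => place at 5.
474 hashes to 6; slot 6 is free => place at 6.
Table: [∅, ∅, 180, ∅, ∅, 551, 474, ∅, ∅, ∅, ∅, 479, 362]
Lookup 77: h=12, probe 12,0 → slot 0 empty, not found.

2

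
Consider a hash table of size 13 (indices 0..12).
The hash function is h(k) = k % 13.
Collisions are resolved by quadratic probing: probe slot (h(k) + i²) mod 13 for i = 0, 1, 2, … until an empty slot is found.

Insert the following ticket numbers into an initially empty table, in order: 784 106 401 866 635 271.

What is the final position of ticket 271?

784 hashes to 4; slot 4 is free => place at 4.
106 hashes to 2; slot 2 is free => place at 2.
401 hashes to 11; slot 11 is free => place at 11.
866 hashes to 8; slot 8 is free => place at 8.
635 hashes to 11; 11 taken => place at 12.
271 hashes to 11; 11,12,2 taken => place at 7.
Table: [_, _, 106, _, 784, _, _, 271, 866, _, _, 401, 635]

7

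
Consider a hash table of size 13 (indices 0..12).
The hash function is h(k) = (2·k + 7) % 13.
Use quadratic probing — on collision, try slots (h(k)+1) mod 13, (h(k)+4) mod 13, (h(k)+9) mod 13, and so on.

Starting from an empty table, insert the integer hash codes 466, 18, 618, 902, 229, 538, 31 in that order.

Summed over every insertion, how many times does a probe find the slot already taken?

466 hashes to 3; slot 3 is free -> place at 3.
18 hashes to 4; slot 4 is free -> place at 4.
618 hashes to 8; slot 8 is free -> place at 8.
902 hashes to 4; 4 taken -> place at 5.
229 hashes to 10; slot 10 is free -> place at 10.
538 hashes to 4; 4,5,8 taken -> place at 0.
31 hashes to 4; 4,5,8,0 taken -> place at 7.
Table: [538, _, _, 466, 18, 902, _, 31, 618, _, 229, _, _]

8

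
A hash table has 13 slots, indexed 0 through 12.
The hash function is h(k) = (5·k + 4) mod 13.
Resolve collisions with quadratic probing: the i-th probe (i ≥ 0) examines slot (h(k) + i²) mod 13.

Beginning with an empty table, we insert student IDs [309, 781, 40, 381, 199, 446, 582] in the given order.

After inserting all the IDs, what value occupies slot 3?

309: h=2 => slot 2
781: h=9 => slot 9
40: h=9, probe 9,10 => slot 10
381: h=11 => slot 11
199: h=11, probe 11,12 => slot 12
446: h=11, probe 11,12,2,7 => slot 7
582: h=2, probe 2,3 => slot 3
Table: [., ., 309, 582, ., ., ., 446, ., 781, 40, 381, 199]

582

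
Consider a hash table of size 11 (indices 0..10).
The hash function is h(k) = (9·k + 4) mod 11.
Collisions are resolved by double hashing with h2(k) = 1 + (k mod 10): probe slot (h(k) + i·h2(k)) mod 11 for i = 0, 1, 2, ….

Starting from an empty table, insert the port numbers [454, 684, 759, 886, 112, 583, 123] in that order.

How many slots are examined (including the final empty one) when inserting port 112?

454: h=9 → slot 9
684: h=0 → slot 0
759: h=4 → slot 4
886: h=3 → slot 3
112: h=0, h2=3, probe 0,3,6 → slot 6
583: h=4, h2=4, probe 4,8 → slot 8
123: h=0, h2=4, probe 0,4,8,1 → slot 1
Table: [684, 123, -, 886, 759, -, 112, -, 583, 454, -]

3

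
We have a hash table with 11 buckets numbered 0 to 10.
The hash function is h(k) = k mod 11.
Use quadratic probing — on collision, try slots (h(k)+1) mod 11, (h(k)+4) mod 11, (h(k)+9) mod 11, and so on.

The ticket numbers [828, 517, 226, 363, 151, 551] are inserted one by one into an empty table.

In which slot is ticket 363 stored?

1

828: h=3 → slot 3
517: h=0 → slot 0
226: h=6 → slot 6
363: h=0, probe 0,1 → slot 1
151: h=8 → slot 8
551: h=1, probe 1,2 → slot 2
Table: [517, 363, 551, 828, ., ., 226, ., 151, ., .]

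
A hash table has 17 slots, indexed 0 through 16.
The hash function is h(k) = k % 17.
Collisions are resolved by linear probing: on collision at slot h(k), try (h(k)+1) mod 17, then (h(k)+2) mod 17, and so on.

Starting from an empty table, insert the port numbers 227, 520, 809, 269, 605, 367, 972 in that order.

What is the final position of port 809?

227: h=6 => slot 6
520: h=10 => slot 10
809: h=10, probe 10,11 => slot 11
269: h=14 => slot 14
605: h=10, probe 10,11,12 => slot 12
367: h=10, probe 10,11,12,13 => slot 13
972: h=3 => slot 3
Table: [-, -, -, 972, -, -, 227, -, -, -, 520, 809, 605, 367, 269, -, -]

11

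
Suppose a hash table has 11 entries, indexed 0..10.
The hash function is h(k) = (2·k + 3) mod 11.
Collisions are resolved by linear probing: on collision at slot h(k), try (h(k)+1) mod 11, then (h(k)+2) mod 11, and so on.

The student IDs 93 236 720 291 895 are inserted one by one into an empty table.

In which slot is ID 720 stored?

4

93 hashes to 2; slot 2 is free => place at 2.
236 hashes to 2; 2 taken => place at 3.
720 hashes to 2; 2,3 taken => place at 4.
291 hashes to 2; 2,3,4 taken => place at 5.
895 hashes to 0; slot 0 is free => place at 0.
Table: [895, _, 93, 236, 720, 291, _, _, _, _, _]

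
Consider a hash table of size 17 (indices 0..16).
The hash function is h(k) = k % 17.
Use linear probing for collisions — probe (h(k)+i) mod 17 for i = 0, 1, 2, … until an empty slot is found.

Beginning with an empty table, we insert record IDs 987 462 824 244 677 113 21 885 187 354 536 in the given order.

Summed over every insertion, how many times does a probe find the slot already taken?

2

987 hashes to 1; slot 1 is free → place at 1.
462 hashes to 3; slot 3 is free → place at 3.
824 hashes to 8; slot 8 is free → place at 8.
244 hashes to 6; slot 6 is free → place at 6.
677 hashes to 14; slot 14 is free → place at 14.
113 hashes to 11; slot 11 is free → place at 11.
21 hashes to 4; slot 4 is free → place at 4.
885 hashes to 1; 1 taken → place at 2.
187 hashes to 0; slot 0 is free → place at 0.
354 hashes to 14; 14 taken → place at 15.
536 hashes to 9; slot 9 is free → place at 9.
Table: [187, 987, 885, 462, 21, -, 244, -, 824, 536, -, 113, -, -, 677, 354, -]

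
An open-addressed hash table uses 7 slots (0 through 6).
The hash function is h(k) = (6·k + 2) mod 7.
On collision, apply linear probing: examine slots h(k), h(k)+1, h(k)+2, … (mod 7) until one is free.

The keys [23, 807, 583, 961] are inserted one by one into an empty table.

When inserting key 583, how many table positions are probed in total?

3

23 hashes to 0; slot 0 is free → place at 0.
807 hashes to 0; 0 taken → place at 1.
583 hashes to 0; 0,1 taken → place at 2.
961 hashes to 0; 0,1,2 taken → place at 3.
Table: [23, 807, 583, 961, -, -, -]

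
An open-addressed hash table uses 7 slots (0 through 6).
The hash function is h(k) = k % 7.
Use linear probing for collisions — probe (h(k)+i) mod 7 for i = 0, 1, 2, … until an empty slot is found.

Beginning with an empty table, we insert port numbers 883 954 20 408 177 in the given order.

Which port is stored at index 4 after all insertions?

177

Insert 883: h=1, slot 1 empty → index 1.
Insert 954: h=2, slot 2 empty → index 2.
Insert 20: h=6, slot 6 empty → index 6.
Insert 408: h=2, slot 2 occupied → index 3.
Insert 177: h=2, slots 2,3 occupied → index 4.
Table: [—, 883, 954, 408, 177, —, 20]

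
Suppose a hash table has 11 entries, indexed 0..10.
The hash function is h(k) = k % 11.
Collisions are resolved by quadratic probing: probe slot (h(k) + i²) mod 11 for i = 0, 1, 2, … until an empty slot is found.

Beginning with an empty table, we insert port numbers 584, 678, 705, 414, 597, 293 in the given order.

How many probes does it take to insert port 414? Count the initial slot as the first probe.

2

Insert 584: h=1, slot 1 empty -> index 1.
Insert 678: h=7, slot 7 empty -> index 7.
Insert 705: h=1, slot 1 occupied -> index 2.
Insert 414: h=7, slot 7 occupied -> index 8.
Insert 597: h=3, slot 3 empty -> index 3.
Insert 293: h=7, slots 7,8 occupied -> index 0.
Table: [293, 584, 705, 597, _, _, _, 678, 414, _, _]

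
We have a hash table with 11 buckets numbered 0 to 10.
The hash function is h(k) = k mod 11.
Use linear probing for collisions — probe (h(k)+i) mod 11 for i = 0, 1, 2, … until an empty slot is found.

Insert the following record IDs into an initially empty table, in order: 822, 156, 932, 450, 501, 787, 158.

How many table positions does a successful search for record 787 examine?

822: h=8 → slot 8
156: h=2 → slot 2
932: h=8, probe 8,9 → slot 9
450: h=10 → slot 10
501: h=6 → slot 6
787: h=6, probe 6,7 → slot 7
158: h=4 → slot 4
Table: [∅, ∅, 156, ∅, 158, ∅, 501, 787, 822, 932, 450]
Lookup 787: h=6, probe 6,7 → found at 7.

2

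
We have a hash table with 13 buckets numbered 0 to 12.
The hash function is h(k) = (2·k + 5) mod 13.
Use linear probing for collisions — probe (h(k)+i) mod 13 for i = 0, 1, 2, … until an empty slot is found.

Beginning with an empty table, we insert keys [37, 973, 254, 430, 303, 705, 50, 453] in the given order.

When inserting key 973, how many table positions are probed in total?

37: h=1 → slot 1
973: h=1, probe 1,2 → slot 2
254: h=6 → slot 6
430: h=7 → slot 7
303: h=0 → slot 0
705: h=11 → slot 11
50: h=1, probe 1,2,3 → slot 3
453: h=1, probe 1,2,3,4 → slot 4
Table: [303, 37, 973, 50, 453, ., 254, 430, ., ., ., 705, .]

2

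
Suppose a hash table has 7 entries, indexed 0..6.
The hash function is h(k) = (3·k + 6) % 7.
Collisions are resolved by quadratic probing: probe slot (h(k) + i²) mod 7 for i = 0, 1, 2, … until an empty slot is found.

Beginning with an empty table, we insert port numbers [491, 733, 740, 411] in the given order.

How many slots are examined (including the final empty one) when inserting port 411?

3

491 hashes to 2; slot 2 is free => place at 2.
733 hashes to 0; slot 0 is free => place at 0.
740 hashes to 0; 0 taken => place at 1.
411 hashes to 0; 0,1 taken => place at 4.
Table: [733, 740, 491, _, 411, _, _]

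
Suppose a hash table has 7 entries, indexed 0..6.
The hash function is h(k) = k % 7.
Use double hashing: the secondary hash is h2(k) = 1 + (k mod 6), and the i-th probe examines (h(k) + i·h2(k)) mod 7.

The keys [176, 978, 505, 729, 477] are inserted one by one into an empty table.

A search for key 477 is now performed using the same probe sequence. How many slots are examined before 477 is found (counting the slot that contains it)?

Insert 176: h=1, slot 1 empty → index 1.
Insert 978: h=5, slot 5 empty → index 5.
Insert 505: h=1, h2=2, slot 1 occupied → index 3.
Insert 729: h=1, h2=4, slots 1,5 occupied → index 2.
Insert 477: h=1, h2=4, slots 1,5,2 occupied → index 6.
Table: [-, 176, 729, 505, -, 978, 477]
Lookup 477: h=1, h2=4, probe 1,5,2,6 → found at 6.

4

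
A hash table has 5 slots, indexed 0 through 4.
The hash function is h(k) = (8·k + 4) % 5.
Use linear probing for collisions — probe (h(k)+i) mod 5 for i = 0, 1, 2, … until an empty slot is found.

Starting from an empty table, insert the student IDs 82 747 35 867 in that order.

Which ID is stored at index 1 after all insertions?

82 hashes to 0; slot 0 is free => place at 0.
747 hashes to 0; 0 taken => place at 1.
35 hashes to 4; slot 4 is free => place at 4.
867 hashes to 0; 0,1 taken => place at 2.
Table: [82, 747, 867, ∅, 35]

747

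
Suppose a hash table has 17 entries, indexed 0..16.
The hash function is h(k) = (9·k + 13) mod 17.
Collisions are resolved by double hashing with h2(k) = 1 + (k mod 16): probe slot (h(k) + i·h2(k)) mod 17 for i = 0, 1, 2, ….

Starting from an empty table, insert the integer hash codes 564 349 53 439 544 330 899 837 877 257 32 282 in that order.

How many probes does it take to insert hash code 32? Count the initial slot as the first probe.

6

564: h=6 => slot 6
349: h=9 => slot 9
53: h=14 => slot 14
439: h=3 => slot 3
544: h=13 => slot 13
330: h=8 => slot 8
899: h=12 => slot 12
837: h=15 => slot 15
877: h=1 => slot 1
257: h=14, h2=2, probe 14,16 => slot 16
32: h=12, h2=1, probe 12,13,14,15,16,0 => slot 0
282: h=1, h2=11, probe 1,12,6,0,11 => slot 11
Table: [32, 877, _, 439, _, _, 564, _, 330, 349, _, 282, 899, 544, 53, 837, 257]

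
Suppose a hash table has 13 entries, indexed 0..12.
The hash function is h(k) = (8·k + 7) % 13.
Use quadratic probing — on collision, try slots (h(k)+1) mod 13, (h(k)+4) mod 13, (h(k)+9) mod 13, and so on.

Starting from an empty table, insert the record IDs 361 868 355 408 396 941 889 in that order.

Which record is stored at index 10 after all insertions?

868

361 hashes to 9; slot 9 is free -> place at 9.
868 hashes to 9; 9 taken -> place at 10.
355 hashes to 0; slot 0 is free -> place at 0.
408 hashes to 8; slot 8 is free -> place at 8.
396 hashes to 3; slot 3 is free -> place at 3.
941 hashes to 8; 8,9 taken -> place at 12.
889 hashes to 8; 8,9,12 taken -> place at 4.
Table: [355, ∅, ∅, 396, 889, ∅, ∅, ∅, 408, 361, 868, ∅, 941]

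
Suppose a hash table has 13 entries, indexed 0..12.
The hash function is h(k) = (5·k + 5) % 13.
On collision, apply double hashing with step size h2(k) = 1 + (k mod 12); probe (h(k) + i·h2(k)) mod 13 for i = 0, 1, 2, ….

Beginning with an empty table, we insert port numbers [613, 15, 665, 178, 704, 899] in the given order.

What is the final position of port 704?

7

613: h=2 -> slot 2
15: h=2, h2=4, probe 2,6 -> slot 6
665: h=2, h2=6, probe 2,8 -> slot 8
178: h=11 -> slot 11
704: h=2, h2=9, probe 2,11,7 -> slot 7
899: h=2, h2=12, probe 2,1 -> slot 1
Table: [., 899, 613, ., ., ., 15, 704, 665, ., ., 178, .]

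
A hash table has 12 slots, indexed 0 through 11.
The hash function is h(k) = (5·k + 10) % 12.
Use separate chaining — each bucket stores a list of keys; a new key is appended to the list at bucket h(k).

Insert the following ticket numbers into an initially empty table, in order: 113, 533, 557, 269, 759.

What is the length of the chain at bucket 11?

113 → bucket 11
533 → bucket 11 (collision)
557 → bucket 11 (collision)
269 → bucket 11 (collision)
759 → bucket 1
Final buckets:
0: —
1: 759
2: —
3: —
4: —
5: —
6: —
7: —
8: —
9: —
10: —
11: 113 -> 533 -> 557 -> 269

4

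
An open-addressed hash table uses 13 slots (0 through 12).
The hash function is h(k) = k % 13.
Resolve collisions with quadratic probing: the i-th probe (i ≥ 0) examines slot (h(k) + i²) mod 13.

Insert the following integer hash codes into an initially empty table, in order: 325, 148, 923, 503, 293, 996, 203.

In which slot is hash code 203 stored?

12

Insert 325: h=0, slot 0 empty → index 0.
Insert 148: h=5, slot 5 empty → index 5.
Insert 923: h=0, slot 0 occupied → index 1.
Insert 503: h=9, slot 9 empty → index 9.
Insert 293: h=7, slot 7 empty → index 7.
Insert 996: h=8, slot 8 empty → index 8.
Insert 203: h=8, slots 8,9 occupied → index 12.
Table: [325, 923, ∅, ∅, ∅, 148, ∅, 293, 996, 503, ∅, ∅, 203]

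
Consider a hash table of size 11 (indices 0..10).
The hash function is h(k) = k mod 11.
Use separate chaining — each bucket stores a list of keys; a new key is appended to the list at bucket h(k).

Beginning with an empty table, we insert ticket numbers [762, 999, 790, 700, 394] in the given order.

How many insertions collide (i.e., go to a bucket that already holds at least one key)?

2

762 → bucket 3
999 → bucket 9
790 → bucket 9 (collision)
700 → bucket 7
394 → bucket 9 (collision)
Final buckets:
0: ∅
1: ∅
2: ∅
3: 762
4: ∅
5: ∅
6: ∅
7: 700
8: ∅
9: 999 -> 790 -> 394
10: ∅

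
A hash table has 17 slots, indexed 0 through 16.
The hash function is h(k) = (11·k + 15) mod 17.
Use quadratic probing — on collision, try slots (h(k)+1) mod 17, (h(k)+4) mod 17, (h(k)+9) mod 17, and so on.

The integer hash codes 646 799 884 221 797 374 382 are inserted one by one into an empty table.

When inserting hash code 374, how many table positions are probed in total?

Insert 646: h=15, slot 15 empty -> index 15.
Insert 799: h=15, slot 15 occupied -> index 16.
Insert 884: h=15, slots 15,16 occupied -> index 2.
Insert 221: h=15, slots 15,16,2 occupied -> index 7.
Insert 797: h=10, slot 10 empty -> index 10.
Insert 374: h=15, slots 15,16,2,7 occupied -> index 14.
Insert 382: h=1, slot 1 empty -> index 1.
Table: [-, 382, 884, -, -, -, -, 221, -, -, 797, -, -, -, 374, 646, 799]

5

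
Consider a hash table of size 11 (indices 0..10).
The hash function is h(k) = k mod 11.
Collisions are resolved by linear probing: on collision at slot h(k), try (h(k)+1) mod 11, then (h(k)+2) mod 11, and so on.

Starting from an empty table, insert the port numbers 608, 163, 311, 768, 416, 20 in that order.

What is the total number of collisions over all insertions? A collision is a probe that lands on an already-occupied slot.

Insert 608: h=3, slot 3 empty → index 3.
Insert 163: h=9, slot 9 empty → index 9.
Insert 311: h=3, slot 3 occupied → index 4.
Insert 768: h=9, slot 9 occupied → index 10.
Insert 416: h=9, slots 9,10 occupied → index 0.
Insert 20: h=9, slots 9,10,0 occupied → index 1.
Table: [416, 20, _, 608, 311, _, _, _, _, 163, 768]

7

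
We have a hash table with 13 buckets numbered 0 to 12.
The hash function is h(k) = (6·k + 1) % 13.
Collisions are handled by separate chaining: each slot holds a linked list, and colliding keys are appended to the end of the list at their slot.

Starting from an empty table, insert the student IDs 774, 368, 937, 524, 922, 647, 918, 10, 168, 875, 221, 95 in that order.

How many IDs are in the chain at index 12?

4

774 -> bucket 4
368 -> bucket 12
937 -> bucket 7
524 -> bucket 12 (collision)
922 -> bucket 8
647 -> bucket 9
918 -> bucket 10
10 -> bucket 9 (collision)
168 -> bucket 8 (collision)
875 -> bucket 12 (collision)
221 -> bucket 1
95 -> bucket 12 (collision)
Final buckets:
0: -
1: 221
2: -
3: -
4: 774
5: -
6: -
7: 937
8: 922 -> 168
9: 647 -> 10
10: 918
11: -
12: 368 -> 524 -> 875 -> 95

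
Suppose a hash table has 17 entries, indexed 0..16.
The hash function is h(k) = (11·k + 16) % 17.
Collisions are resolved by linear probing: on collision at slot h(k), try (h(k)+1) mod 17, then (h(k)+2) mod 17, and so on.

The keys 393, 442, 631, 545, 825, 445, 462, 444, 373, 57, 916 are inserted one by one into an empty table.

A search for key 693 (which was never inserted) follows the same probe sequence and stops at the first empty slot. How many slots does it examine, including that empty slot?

393: h=4 => slot 4
442: h=16 => slot 16
631: h=4, probe 4,5 => slot 5
545: h=10 => slot 10
825: h=13 => slot 13
445: h=15 => slot 15
462: h=15, probe 15,16,0 => slot 0
444: h=4, probe 4,5,6 => slot 6
373: h=5, probe 5,6,7 => slot 7
57: h=14 => slot 14
916: h=11 => slot 11
Table: [462, _, _, _, 393, 631, 444, 373, _, _, 545, 916, _, 825, 57, 445, 442]
Lookup 693: h=6, probe 6,7,8 → slot 8 empty, not found.

3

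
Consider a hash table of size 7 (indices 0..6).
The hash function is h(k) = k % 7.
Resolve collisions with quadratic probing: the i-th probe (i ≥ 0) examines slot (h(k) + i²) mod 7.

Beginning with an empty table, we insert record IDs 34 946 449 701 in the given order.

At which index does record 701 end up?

5

Insert 34: h=6, slot 6 empty → index 6.
Insert 946: h=1, slot 1 empty → index 1.
Insert 449: h=1, slot 1 occupied → index 2.
Insert 701: h=1, slots 1,2 occupied → index 5.
Table: [—, 946, 449, —, —, 701, 34]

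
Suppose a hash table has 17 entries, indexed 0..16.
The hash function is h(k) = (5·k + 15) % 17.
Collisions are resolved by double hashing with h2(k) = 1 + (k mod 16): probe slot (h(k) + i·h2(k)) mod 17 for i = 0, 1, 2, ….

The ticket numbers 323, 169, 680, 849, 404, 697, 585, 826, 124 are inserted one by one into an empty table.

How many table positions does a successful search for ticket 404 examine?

2

Insert 323: h=15, slot 15 empty => index 15.
Insert 169: h=10, slot 10 empty => index 10.
Insert 680: h=15, h2=9, slot 15 occupied => index 7.
Insert 849: h=10, h2=2, slot 10 occupied => index 12.
Insert 404: h=12, h2=5, slot 12 occupied => index 0.
Insert 697: h=15, h2=10, slot 15 occupied => index 8.
Insert 585: h=16, slot 16 empty => index 16.
Insert 826: h=14, slot 14 empty => index 14.
Insert 124: h=6, slot 6 empty => index 6.
Table: [404, —, —, —, —, —, 124, 680, 697, —, 169, —, 849, —, 826, 323, 585]
Lookup 404: h=12, h2=5, probe 12,0 → found at 0.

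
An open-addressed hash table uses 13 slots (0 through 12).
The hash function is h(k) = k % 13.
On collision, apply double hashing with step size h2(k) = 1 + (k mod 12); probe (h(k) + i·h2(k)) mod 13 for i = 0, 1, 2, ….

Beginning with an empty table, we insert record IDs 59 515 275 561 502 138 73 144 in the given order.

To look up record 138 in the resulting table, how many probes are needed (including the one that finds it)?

3

59: h=7 → slot 7
515: h=8 → slot 8
275: h=2 → slot 2
561: h=2, h2=10, probe 2,12 → slot 12
502: h=8, h2=11, probe 8,6 → slot 6
138: h=8, h2=7, probe 8,2,9 → slot 9
73: h=8, h2=2, probe 8,10 → slot 10
144: h=1 → slot 1
Table: [∅, 144, 275, ∅, ∅, ∅, 502, 59, 515, 138, 73, ∅, 561]
Lookup 138: h=8, h2=7, probe 8,2,9 → found at 9.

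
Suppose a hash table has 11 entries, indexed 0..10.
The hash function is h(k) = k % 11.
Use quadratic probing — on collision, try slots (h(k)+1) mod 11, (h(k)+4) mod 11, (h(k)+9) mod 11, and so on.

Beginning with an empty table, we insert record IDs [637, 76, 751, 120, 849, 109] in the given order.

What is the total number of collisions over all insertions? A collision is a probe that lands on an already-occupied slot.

8

637 hashes to 10; slot 10 is free -> place at 10.
76 hashes to 10; 10 taken -> place at 0.
751 hashes to 3; slot 3 is free -> place at 3.
120 hashes to 10; 10,0,3 taken -> place at 8.
849 hashes to 2; slot 2 is free -> place at 2.
109 hashes to 10; 10,0,3,8 taken -> place at 4.
Table: [76, _, 849, 751, 109, _, _, _, 120, _, 637]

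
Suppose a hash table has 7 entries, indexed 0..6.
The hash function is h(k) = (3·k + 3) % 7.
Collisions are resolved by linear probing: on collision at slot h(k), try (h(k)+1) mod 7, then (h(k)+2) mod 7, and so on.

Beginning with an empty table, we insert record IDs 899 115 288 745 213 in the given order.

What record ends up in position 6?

115

Insert 899: h=5, slot 5 empty -> index 5.
Insert 115: h=5, slot 5 occupied -> index 6.
Insert 288: h=6, slot 6 occupied -> index 0.
Insert 745: h=5, slots 5,6,0 occupied -> index 1.
Insert 213: h=5, slots 5,6,0,1 occupied -> index 2.
Table: [288, 745, 213, ∅, ∅, 899, 115]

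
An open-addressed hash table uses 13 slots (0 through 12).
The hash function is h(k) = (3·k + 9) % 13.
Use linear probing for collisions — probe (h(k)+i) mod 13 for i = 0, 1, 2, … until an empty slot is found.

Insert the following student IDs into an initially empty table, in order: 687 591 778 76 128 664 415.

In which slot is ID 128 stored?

6

687 hashes to 3; slot 3 is free => place at 3.
591 hashes to 1; slot 1 is free => place at 1.
778 hashes to 3; 3 taken => place at 4.
76 hashes to 3; 3,4 taken => place at 5.
128 hashes to 3; 3,4,5 taken => place at 6.
664 hashes to 12; slot 12 is free => place at 12.
415 hashes to 6; 6 taken => place at 7.
Table: [—, 591, —, 687, 778, 76, 128, 415, —, —, —, —, 664]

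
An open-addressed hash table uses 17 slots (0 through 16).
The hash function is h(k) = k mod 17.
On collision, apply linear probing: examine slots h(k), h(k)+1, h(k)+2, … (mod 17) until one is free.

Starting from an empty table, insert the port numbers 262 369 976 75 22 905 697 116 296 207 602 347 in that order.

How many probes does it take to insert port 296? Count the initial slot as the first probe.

262: h=7 => slot 7
369: h=12 => slot 12
976: h=7, probe 7,8 => slot 8
75: h=7, probe 7,8,9 => slot 9
22: h=5 => slot 5
905: h=4 => slot 4
697: h=0 => slot 0
116: h=14 => slot 14
296: h=7, probe 7,8,9,10 => slot 10
207: h=3 => slot 3
602: h=7, probe 7,8,9,10,11 => slot 11
347: h=7, probe 7,8,9,10,11,12,13 => slot 13
Table: [697, -, -, 207, 905, 22, -, 262, 976, 75, 296, 602, 369, 347, 116, -, -]

4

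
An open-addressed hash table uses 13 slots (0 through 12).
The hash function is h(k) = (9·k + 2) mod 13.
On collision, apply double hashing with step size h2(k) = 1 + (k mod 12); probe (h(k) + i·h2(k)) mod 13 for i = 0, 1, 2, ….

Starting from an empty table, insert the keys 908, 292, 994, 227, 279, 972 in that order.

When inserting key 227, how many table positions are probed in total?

2

908 hashes to 10; slot 10 is free => place at 10.
292 hashes to 4; slot 4 is free => place at 4.
994 hashes to 4, h2=11; 4 taken => place at 2.
227 hashes to 4, h2=12; 4 taken => place at 3.
279 hashes to 4, h2=4; 4 taken => place at 8.
972 hashes to 1; slot 1 is free => place at 1.
Table: [., 972, 994, 227, 292, ., ., ., 279, ., 908, ., .]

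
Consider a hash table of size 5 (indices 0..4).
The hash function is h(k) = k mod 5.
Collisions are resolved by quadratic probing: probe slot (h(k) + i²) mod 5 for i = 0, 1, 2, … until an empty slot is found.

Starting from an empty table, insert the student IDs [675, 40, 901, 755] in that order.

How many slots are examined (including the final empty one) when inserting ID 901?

675: h=0 => slot 0
40: h=0, probe 0,1 => slot 1
901: h=1, probe 1,2 => slot 2
755: h=0, probe 0,1,4 => slot 4
Table: [675, 40, 901, -, 755]

2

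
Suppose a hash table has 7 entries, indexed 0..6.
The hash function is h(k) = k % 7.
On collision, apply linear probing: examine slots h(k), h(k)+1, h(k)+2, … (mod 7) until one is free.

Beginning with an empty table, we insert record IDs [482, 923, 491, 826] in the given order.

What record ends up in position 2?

826

482 hashes to 6; slot 6 is free → place at 6.
923 hashes to 6; 6 taken → place at 0.
491 hashes to 1; slot 1 is free → place at 1.
826 hashes to 0; 0,1 taken → place at 2.
Table: [923, 491, 826, _, _, _, 482]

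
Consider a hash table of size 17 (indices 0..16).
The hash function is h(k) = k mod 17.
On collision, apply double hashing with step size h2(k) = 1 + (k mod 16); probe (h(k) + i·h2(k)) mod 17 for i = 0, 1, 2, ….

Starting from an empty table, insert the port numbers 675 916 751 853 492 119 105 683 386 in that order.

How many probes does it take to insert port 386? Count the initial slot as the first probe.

Insert 675: h=12, slot 12 empty → index 12.
Insert 916: h=15, slot 15 empty → index 15.
Insert 751: h=3, slot 3 empty → index 3.
Insert 853: h=3, h2=6, slot 3 occupied → index 9.
Insert 492: h=16, slot 16 empty → index 16.
Insert 119: h=0, slot 0 empty → index 0.
Insert 105: h=3, h2=10, slot 3 occupied → index 13.
Insert 683: h=3, h2=12, slots 3,15 occupied → index 10.
Insert 386: h=12, h2=3, slots 12,15 occupied → index 1.
Table: [119, 386, _, 751, _, _, _, _, _, 853, 683, _, 675, 105, _, 916, 492]

3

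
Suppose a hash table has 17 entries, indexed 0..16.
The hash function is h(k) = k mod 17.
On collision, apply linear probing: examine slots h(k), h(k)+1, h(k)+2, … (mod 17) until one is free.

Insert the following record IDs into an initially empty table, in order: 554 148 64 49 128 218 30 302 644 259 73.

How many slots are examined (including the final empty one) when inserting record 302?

5

554 hashes to 10; slot 10 is free -> place at 10.
148 hashes to 12; slot 12 is free -> place at 12.
64 hashes to 13; slot 13 is free -> place at 13.
49 hashes to 15; slot 15 is free -> place at 15.
128 hashes to 9; slot 9 is free -> place at 9.
218 hashes to 14; slot 14 is free -> place at 14.
30 hashes to 13; 13,14,15 taken -> place at 16.
302 hashes to 13; 13,14,15,16 taken -> place at 0.
644 hashes to 15; 15,16,0 taken -> place at 1.
259 hashes to 4; slot 4 is free -> place at 4.
73 hashes to 5; slot 5 is free -> place at 5.
Table: [302, 644, -, -, 259, 73, -, -, -, 128, 554, -, 148, 64, 218, 49, 30]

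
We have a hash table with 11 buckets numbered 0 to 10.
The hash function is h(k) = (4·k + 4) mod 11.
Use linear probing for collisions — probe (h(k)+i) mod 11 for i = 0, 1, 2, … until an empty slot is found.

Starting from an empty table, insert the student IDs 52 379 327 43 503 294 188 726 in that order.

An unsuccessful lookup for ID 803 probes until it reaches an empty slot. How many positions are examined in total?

6

52 hashes to 3; slot 3 is free → place at 3.
379 hashes to 2; slot 2 is free → place at 2.
327 hashes to 3; 3 taken → place at 4.
43 hashes to 0; slot 0 is free → place at 0.
503 hashes to 3; 3,4 taken → place at 5.
294 hashes to 3; 3,4,5 taken → place at 6.
188 hashes to 8; slot 8 is free → place at 8.
726 hashes to 4; 4,5,6 taken → place at 7.
Table: [43, -, 379, 52, 327, 503, 294, 726, 188, -, -]
Lookup 803: h=4, probe 4,5,6,7,8,9 → slot 9 empty, not found.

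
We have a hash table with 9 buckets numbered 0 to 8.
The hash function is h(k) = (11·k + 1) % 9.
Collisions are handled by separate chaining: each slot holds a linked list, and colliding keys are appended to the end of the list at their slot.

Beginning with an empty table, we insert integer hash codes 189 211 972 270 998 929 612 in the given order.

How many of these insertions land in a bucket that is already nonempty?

Insert 189: h=1, bucket 1 empty → new chain.
Insert 211: h=0, bucket 0 empty → new chain.
Insert 972: h=1, bucket 1 nonempty → append to chain.
Insert 270: h=1, bucket 1 nonempty → append to chain.
Insert 998: h=8, bucket 8 empty → new chain.
Insert 929: h=5, bucket 5 empty → new chain.
Insert 612: h=1, bucket 1 nonempty → append to chain.
Final buckets:
0: 211
1: 189 -> 972 -> 270 -> 612
2: _
3: _
4: _
5: 929
6: _
7: _
8: 998

3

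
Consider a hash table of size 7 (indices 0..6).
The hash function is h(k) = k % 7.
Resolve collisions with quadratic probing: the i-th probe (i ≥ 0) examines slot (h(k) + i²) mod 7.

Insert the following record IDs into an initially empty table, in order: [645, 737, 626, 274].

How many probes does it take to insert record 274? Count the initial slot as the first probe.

3

645: h=1 → slot 1
737: h=2 → slot 2
626: h=3 → slot 3
274: h=1, probe 1,2,5 → slot 5
Table: [., 645, 737, 626, ., 274, .]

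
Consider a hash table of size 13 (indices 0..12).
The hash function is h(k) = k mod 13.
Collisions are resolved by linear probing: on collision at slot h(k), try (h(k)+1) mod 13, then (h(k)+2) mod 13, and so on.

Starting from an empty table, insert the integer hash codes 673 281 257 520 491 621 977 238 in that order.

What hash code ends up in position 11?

257

673: h=10 -> slot 10
281: h=8 -> slot 8
257: h=10, probe 10,11 -> slot 11
520: h=0 -> slot 0
491: h=10, probe 10,11,12 -> slot 12
621: h=10, probe 10,11,12,0,1 -> slot 1
977: h=2 -> slot 2
238: h=4 -> slot 4
Table: [520, 621, 977, -, 238, -, -, -, 281, -, 673, 257, 491]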